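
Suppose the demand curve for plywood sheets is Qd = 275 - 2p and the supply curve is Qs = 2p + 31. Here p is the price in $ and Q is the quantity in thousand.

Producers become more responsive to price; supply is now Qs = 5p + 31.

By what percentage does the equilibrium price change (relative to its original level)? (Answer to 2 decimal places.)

-42.86

Before the shock: 275 - 2p = 2p + 31 ⇒ 244 = 4p ⇒ p = 61, Q = 153.
The new curves are Qd = 275 - 2p (demand) and Qs = 5p + 31 (supply).
Setting them equal: 275 - 2p = 5p + 31 → 244 = 7p, so p = 244/7 ≈ 34.8571 and Q = 1437/7 ≈ 205.2857.
%Δp = (34.8571 − 61) / 61 × 100 = -42.86%.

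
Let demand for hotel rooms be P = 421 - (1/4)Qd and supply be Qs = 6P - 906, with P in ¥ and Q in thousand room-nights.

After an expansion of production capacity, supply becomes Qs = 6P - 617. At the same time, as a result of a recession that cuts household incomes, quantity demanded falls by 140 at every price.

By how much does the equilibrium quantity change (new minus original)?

Initially, 1684 - 4P = 6P - 906, so 2590 = 10P and P = 259, Q = 648.
The new curves are Qd = 1544 - 4P (demand) and Qs = 6P - 617 (supply).
Equate the new curves: 1544 - 4P = 6P - 617, giving 2161 = 10P, P = 216.1, Q = 679.6.
ΔQ = 679.6 − 648 = +31.6.

+31.6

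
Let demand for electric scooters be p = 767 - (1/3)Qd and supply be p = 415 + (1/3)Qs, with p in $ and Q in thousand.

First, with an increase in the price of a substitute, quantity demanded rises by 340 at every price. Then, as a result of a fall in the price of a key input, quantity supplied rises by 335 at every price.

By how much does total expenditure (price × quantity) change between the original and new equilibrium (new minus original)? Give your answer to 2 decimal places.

Solve the original market: 2301 - 3p = 3p - 1245, hence p = 591 and Q = 528.
With the change applied: demand Qd = 2641 - 3p, supply Qs = 3p - 910.
New equilibrium: 2641 - 3p = 3p - 910 ⇒ 3551 = 6p ⇒ p = 3551/6 ≈ 591.8333, Q = 865.5.
Expenditure moves from 591×528 = 312048 to 591.8333×865.5 = 512231.75; change = +200183.75.

+200183.75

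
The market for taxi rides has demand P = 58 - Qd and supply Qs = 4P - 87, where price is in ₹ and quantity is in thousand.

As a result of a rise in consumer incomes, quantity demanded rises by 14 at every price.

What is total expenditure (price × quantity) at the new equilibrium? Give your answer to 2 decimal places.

1278.36

Before the shock: 58 - P = 4P - 87 ⇒ 145 = 5P ⇒ P = 29, Q = 29.
The new curves are Qd = 72 - P (demand) and Qs = 4P - 87 (supply).
Equate the new curves: 72 - P = 4P - 87, giving 159 = 5P, P = 31.8, Q = 40.2.
New expenditure = 31.8 × 40.2 = 1278.36.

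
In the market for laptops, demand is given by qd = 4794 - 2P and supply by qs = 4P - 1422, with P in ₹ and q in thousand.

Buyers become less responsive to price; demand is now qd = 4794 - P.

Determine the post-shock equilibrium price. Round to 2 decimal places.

Before the shock: 4794 - 2P = 4P - 1422 ⇒ 6216 = 6P ⇒ P = 1036, q = 2722.
The shock moves the curves to qd = 4794 - P and qs = 4P - 1422.
Clearing the new market: 4794 - P = 4P - 1422, so P = 1243.2 and q = 3550.8.

1243.20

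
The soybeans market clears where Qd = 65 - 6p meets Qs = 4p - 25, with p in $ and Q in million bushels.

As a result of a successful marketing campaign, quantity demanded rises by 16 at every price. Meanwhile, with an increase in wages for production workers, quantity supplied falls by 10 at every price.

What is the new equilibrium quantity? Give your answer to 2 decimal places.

11.40

Initially, 65 - 6p = 4p - 25, so 90 = 10p and p = 9, Q = 11.
The shock moves the curves to Qd = 81 - 6p and Qs = 4p - 35.
New equilibrium: 81 - 6p = 4p - 35 ⇒ 116 = 10p ⇒ p = 11.6, Q = 11.4.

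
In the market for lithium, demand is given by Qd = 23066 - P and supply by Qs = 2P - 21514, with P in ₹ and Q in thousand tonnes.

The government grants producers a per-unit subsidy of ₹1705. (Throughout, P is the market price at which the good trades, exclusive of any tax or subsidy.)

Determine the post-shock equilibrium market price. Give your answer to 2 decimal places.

13723.33

Solve the original market: 23066 - P = 2P - 21514, hence P = 14860 and Q = 8206.
Since sellers receive the price plus the subsidy, the effective supply curve becomes Qs = 2P - 18104.
Equate the new curves: 23066 - P = 2P - 18104, giving 41170 = 3P, P = 41170/3 ≈ 13723.3333, Q = 28028/3 ≈ 9342.6667.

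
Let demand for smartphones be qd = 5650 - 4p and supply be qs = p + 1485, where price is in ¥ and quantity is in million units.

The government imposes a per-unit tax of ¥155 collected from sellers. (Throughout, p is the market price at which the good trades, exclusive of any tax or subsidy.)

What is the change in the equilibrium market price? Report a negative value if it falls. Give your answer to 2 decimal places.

+31.00

Before the shock: 5650 - 4p = p + 1485 ⇒ 4165 = 5p ⇒ p = 833, q = 2318.
Since sellers keep the price net of the tax, the effective supply curve becomes qs = p + 1330.
Equate the new curves: 5650 - 4p = p + 1330, giving 4320 = 5p, p = 864, q = 2194.
Δp = 864 − 833 = +31.00.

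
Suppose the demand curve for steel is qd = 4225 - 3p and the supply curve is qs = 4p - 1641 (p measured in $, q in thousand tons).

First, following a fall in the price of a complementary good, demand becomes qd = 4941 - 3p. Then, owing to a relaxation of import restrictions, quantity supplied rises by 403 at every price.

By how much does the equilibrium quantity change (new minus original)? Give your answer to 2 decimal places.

Solve the original market: 4225 - 3p = 4p - 1641, hence p = 838 and q = 1711.
After the shift, demand is qd = 4941 - 3p and supply is qs = 4p - 1238.
New equilibrium: 4941 - 3p = 4p - 1238 ⇒ 6179 = 7p ⇒ p = 6179/7 ≈ 882.7143, q = 16050/7 ≈ 2292.8571.
Δq = 2292.8571 − 1711 = +581.86.

+581.86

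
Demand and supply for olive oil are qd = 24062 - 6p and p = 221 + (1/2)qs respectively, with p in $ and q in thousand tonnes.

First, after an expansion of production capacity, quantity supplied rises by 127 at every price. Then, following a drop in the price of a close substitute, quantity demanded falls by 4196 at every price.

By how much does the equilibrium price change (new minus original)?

Solve the original market: 24062 - 6p = 2p - 442, hence p = 3063 and q = 5684.
With the change applied: demand qd = 19866 - 6p, supply qs = 2p - 315.
Equate the new curves: 19866 - 6p = 2p - 315, giving 20181 = 8p, p = 2522.625, q = 4730.25.
Δp = 2522.625 − 3063 = -540.375.

-540.375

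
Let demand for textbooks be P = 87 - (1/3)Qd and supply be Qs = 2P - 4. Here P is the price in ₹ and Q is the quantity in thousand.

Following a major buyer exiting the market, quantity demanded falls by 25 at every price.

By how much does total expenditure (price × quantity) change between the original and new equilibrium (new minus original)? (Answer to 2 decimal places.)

-990.00

Before the shock: 261 - 3P = 2P - 4 ⇒ 265 = 5P ⇒ P = 53, Q = 102.
The new curves are Qd = 236 - 3P (demand) and Qs = 2P - 4 (supply).
New equilibrium: 236 - 3P = 2P - 4 ⇒ 240 = 5P ⇒ P = 48, Q = 92.
Expenditure moves from 53×102 = 5406 to 48×92 = 4416; change = -990.00.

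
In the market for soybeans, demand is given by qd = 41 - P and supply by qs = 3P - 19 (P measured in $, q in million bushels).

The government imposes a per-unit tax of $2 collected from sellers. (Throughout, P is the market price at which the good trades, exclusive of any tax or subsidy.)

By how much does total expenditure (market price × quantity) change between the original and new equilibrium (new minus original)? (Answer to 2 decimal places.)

+14.25

Before the shock: 41 - P = 3P - 19 ⇒ 60 = 4P ⇒ P = 15, q = 26.
Since sellers keep the price net of the tax, the effective supply curve becomes qs = 3P - 25.
Setting them equal: 41 - P = 3P - 25 → 66 = 4P, so P = 16.5 and q = 24.5.
Expenditure moves from 15×26 = 390 to 16.5×24.5 = 404.25; change = +14.25.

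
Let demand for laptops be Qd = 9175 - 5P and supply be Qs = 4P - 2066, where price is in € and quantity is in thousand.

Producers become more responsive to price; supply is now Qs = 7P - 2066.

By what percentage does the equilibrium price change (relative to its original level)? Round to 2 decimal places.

Original equilibrium: 9175 - 5P = 4P - 2066 gives 11241 = 9P, so P = 1249 and Q = 2930.
The shock moves the curves to Qd = 9175 - 5P and Qs = 7P - 2066.
Clearing the new market: 9175 - 5P = 7P - 2066, so P = 936.75 and Q = 4491.25.
%ΔP = (936.75 − 1249) / 1249 × 100 = -25.00%.

-25.00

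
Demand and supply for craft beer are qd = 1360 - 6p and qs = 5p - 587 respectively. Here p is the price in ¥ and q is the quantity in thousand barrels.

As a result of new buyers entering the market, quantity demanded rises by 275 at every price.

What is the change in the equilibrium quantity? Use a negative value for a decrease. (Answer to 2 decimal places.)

+125.00

Original equilibrium: 1360 - 6p = 5p - 587 gives 1947 = 11p, so p = 177 and q = 298.
The shock moves the curves to qd = 1635 - 6p and qs = 5p - 587.
New equilibrium: 1635 - 6p = 5p - 587 ⇒ 2222 = 11p ⇒ p = 202, q = 423.
Δq = 423 − 298 = +125.00.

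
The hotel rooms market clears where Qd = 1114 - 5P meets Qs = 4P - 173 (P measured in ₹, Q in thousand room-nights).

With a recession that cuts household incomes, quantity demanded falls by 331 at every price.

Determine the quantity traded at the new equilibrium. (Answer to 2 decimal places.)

251.89

Initially, 1114 - 5P = 4P - 173, so 1287 = 9P and P = 143, Q = 399.
With the change applied: demand Qd = 783 - 5P, supply Qs = 4P - 173.
New equilibrium: 783 - 5P = 4P - 173 ⇒ 956 = 9P ⇒ P = 956/9 ≈ 106.2222, Q = 2267/9 ≈ 251.8889.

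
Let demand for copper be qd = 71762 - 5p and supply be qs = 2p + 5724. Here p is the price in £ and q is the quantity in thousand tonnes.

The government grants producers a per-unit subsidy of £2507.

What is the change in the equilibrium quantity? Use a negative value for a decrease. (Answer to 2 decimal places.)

+3581.43

Original equilibrium: 71762 - 5p = 2p + 5724 gives 66038 = 7p, so p = 9434 and q = 24592.
Since sellers receive the price plus the subsidy, the effective supply curve becomes qs = 2p + 10738.
Equate the new curves: 71762 - 5p = 2p + 10738, giving 61024 = 7p, p = 61024/7 ≈ 8717.7143, q = 197214/7 ≈ 28173.4286.
Δq = 28173.4286 − 24592 = +3581.43.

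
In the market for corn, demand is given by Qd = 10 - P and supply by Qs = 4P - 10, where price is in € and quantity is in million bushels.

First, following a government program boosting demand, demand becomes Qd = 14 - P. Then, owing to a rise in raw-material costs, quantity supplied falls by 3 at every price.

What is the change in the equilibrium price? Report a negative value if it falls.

Initially, 10 - P = 4P - 10, so 20 = 5P and P = 4, Q = 6.
The new curves are Qd = 14 - P (demand) and Qs = 4P - 13 (supply).
Setting them equal: 14 - P = 4P - 13 → 27 = 5P, so P = 5.4 and Q = 8.6.
ΔP = 5.4 − 4 = +1.4.

+1.4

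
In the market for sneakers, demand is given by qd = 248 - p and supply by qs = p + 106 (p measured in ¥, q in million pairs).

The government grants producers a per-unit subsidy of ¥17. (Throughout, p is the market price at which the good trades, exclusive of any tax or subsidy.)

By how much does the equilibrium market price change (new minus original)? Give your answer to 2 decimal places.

-8.50

Original equilibrium: 248 - p = p + 106 gives 142 = 2p, so p = 71 and q = 177.
Since sellers receive the price plus the subsidy, the effective supply curve becomes qs = p + 123.
Equate the new curves: 248 - p = p + 123, giving 125 = 2p, p = 62.5, q = 185.5.
Δp = 62.5 − 71 = -8.50.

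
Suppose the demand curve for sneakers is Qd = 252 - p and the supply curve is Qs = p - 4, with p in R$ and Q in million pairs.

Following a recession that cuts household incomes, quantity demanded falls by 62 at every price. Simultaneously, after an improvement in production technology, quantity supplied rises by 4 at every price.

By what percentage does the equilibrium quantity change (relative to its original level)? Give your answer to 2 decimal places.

-23.39

Original equilibrium: 252 - p = p - 4 gives 256 = 2p, so p = 128 and Q = 124.
After the shift, demand is Qd = 190 - p and supply is Qs = p.
Setting them equal: 190 - p = p → 190 = 2p, so p = 95 and Q = 95.
%ΔQ = (95 − 124) / 124 × 100 = -23.39%.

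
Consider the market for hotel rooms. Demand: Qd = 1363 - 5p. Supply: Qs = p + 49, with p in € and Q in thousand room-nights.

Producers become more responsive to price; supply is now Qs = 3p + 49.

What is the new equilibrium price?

164.25

Original equilibrium: 1363 - 5p = p + 49 gives 1314 = 6p, so p = 219 and Q = 268.
The new curves are Qd = 1363 - 5p (demand) and Qs = 3p + 49 (supply).
New equilibrium: 1363 - 5p = 3p + 49 ⇒ 1314 = 8p ⇒ p = 164.25, Q = 541.75.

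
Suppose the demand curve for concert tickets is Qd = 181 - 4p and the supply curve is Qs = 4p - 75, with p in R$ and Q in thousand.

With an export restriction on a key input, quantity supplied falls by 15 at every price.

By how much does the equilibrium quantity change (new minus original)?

Initially, 181 - 4p = 4p - 75, so 256 = 8p and p = 32, Q = 53.
After the shift, demand is Qd = 181 - 4p and supply is Qs = 4p - 90.
Clearing the new market: 181 - 4p = 4p - 90, so p = 33.875 and Q = 45.5.
ΔQ = 45.5 − 53 = -7.5.

-7.5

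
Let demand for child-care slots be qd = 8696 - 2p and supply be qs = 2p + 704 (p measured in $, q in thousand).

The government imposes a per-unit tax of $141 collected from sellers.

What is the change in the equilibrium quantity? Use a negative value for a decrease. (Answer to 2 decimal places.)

-141.00

Solve the original market: 8696 - 2p = 2p + 704, hence p = 1998 and q = 4700.
Since sellers keep the price net of the tax, the effective supply curve becomes qs = 2p + 422.
New equilibrium: 8696 - 2p = 2p + 422 ⇒ 8274 = 4p ⇒ p = 2068.5, q = 4559.
Δq = 4559 − 4700 = -141.00.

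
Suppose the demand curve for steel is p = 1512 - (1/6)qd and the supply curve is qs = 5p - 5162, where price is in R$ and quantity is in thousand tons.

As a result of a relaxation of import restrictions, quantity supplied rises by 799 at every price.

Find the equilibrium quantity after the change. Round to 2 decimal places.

Solve the original market: 9072 - 6p = 5p - 5162, hence p = 1294 and q = 1308.
The shock moves the curves to qd = 9072 - 6p and qs = 5p - 4363.
Clearing the new market: 9072 - 6p = 5p - 4363, so p = 13435/11 ≈ 1221.3636 and q = 19182/11 ≈ 1743.8182.

1743.82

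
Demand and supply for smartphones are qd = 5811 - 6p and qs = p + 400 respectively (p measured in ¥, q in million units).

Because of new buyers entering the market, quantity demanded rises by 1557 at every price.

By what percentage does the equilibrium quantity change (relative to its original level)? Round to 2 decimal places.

+18.96

Before the shock: 5811 - 6p = p + 400 ⇒ 5411 = 7p ⇒ p = 773, q = 1173.
With the change applied: demand qd = 7368 - 6p, supply qs = p + 400.
New equilibrium: 7368 - 6p = p + 400 ⇒ 6968 = 7p ⇒ p = 6968/7 ≈ 995.4286, q = 9768/7 ≈ 1395.4286.
%Δq = (1395.4286 − 1173) / 1173 × 100 = +18.96%.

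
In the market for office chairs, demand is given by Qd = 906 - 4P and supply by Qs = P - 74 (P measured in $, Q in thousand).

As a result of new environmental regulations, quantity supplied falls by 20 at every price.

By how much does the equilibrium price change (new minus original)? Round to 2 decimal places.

+4.00

Before the shock: 906 - 4P = P - 74 ⇒ 980 = 5P ⇒ P = 196, Q = 122.
With the change applied: demand Qd = 906 - 4P, supply Qs = P - 94.
Setting them equal: 906 - 4P = P - 94 → 1000 = 5P, so P = 200 and Q = 106.
ΔP = 200 − 196 = +4.00.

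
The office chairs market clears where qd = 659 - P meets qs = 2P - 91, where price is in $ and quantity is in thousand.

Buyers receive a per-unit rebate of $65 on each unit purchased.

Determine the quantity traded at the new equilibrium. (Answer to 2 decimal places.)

452.33

Original equilibrium: 659 - P = 2P - 91 gives 750 = 3P, so P = 250 and q = 409.
Since buyers' out-of-pocket price is the market price minus the rebate, the effective demand curve becomes qd = 724 - P.
Clearing the new market: 724 - P = 2P - 91, so P = 815/3 ≈ 271.6667 and q = 1357/3 ≈ 452.3333.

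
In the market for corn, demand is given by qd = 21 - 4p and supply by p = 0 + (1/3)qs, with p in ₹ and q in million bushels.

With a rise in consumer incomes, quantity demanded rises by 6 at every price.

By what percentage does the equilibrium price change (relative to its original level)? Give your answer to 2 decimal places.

+28.57

Initially, 21 - 4p = 3p, so 21 = 7p and p = 3, q = 9.
With the change applied: demand qd = 27 - 4p, supply qs = 3p.
New equilibrium: 27 - 4p = 3p ⇒ 27 = 7p ⇒ p = 27/7 ≈ 3.8571, q = 81/7 ≈ 11.5714.
%Δp = (3.8571 − 3) / 3 × 100 = +28.57%.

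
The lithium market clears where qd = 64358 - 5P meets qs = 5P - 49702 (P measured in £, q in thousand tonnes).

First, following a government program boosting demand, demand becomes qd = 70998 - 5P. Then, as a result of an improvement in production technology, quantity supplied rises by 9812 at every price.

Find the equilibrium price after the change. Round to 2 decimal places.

11088.80

Before the shock: 64358 - 5P = 5P - 49702 ⇒ 114060 = 10P ⇒ P = 11406, q = 7328.
The shock moves the curves to qd = 70998 - 5P and qs = 5P - 39890.
Clearing the new market: 70998 - 5P = 5P - 39890, so P = 11088.8 and q = 15554.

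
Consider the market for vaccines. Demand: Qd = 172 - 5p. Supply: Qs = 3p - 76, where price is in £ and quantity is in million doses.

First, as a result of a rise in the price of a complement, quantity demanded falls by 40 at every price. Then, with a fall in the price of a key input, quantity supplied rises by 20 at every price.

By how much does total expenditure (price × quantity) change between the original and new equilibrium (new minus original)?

Solve the original market: 172 - 5p = 3p - 76, hence p = 31 and Q = 17.
After the shift, demand is Qd = 132 - 5p and supply is Qs = 3p - 56.
New equilibrium: 132 - 5p = 3p - 56 ⇒ 188 = 8p ⇒ p = 23.5, Q = 14.5.
Expenditure moves from 31×17 = 527 to 23.5×14.5 = 340.75; change = -186.25.

-186.25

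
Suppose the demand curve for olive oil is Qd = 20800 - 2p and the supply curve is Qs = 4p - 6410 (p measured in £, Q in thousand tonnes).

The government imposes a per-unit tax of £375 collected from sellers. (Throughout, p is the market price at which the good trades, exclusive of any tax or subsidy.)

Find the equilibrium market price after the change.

4785

Before the shock: 20800 - 2p = 4p - 6410 ⇒ 27210 = 6p ⇒ p = 4535, Q = 11730.
Since sellers keep the price net of the tax, the effective supply curve becomes Qs = 4p - 7910.
Setting them equal: 20800 - 2p = 4p - 7910 → 28710 = 6p, so p = 4785 and Q = 11230.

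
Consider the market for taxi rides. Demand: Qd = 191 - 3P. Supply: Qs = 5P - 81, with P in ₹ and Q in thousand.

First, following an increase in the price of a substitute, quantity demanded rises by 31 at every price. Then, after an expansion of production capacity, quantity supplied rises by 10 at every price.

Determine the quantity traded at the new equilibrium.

112.125

Initially, 191 - 3P = 5P - 81, so 272 = 8P and P = 34, Q = 89.
After the shift, demand is Qd = 222 - 3P and supply is Qs = 5P - 71.
Setting them equal: 222 - 3P = 5P - 71 → 293 = 8P, so P = 36.625 and Q = 112.125.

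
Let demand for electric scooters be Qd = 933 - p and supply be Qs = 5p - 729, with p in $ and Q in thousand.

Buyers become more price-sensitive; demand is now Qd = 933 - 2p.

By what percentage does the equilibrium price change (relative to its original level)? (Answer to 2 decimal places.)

-14.29

Solve the original market: 933 - p = 5p - 729, hence p = 277 and Q = 656.
After the shift, demand is Qd = 933 - 2p and supply is Qs = 5p - 729.
Clearing the new market: 933 - 2p = 5p - 729, so p = 1662/7 ≈ 237.4286 and Q = 3207/7 ≈ 458.1429.
%Δp = (237.4286 − 277) / 277 × 100 = -14.29%.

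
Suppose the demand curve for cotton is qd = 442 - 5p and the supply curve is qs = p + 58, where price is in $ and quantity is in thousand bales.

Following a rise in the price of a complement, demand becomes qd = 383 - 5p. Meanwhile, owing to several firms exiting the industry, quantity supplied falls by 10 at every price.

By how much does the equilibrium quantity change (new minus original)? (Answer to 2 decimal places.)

Solve the original market: 442 - 5p = p + 58, hence p = 64 and q = 122.
With the change applied: demand qd = 383 - 5p, supply qs = p + 48.
Clearing the new market: 383 - 5p = p + 48, so p = 335/6 ≈ 55.8333 and q = 623/6 ≈ 103.8333.
Δq = 103.8333 − 122 = -18.17.

-18.17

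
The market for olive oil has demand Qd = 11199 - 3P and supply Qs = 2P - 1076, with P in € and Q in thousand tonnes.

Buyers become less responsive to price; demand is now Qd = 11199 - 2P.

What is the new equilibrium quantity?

5061.5

Solve the original market: 11199 - 3P = 2P - 1076, hence P = 2455 and Q = 3834.
The shock moves the curves to Qd = 11199 - 2P and Qs = 2P - 1076.
New equilibrium: 11199 - 2P = 2P - 1076 ⇒ 12275 = 4P ⇒ P = 3068.75, Q = 5061.5.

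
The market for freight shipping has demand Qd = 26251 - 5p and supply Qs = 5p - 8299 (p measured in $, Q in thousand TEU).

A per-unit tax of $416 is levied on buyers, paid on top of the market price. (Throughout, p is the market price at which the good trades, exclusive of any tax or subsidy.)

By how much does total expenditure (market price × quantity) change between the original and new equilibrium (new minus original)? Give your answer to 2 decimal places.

Initially, 26251 - 5p = 5p - 8299, so 34550 = 10p and p = 3455, Q = 8976.
Since buyers pay the price plus the tax, the effective demand curve becomes Qd = 24171 - 5p.
Setting them equal: 24171 - 5p = 5p - 8299 → 32470 = 10p, so p = 3247 and Q = 7936.
Expenditure moves from 3455×8976 = 31012080 to 3247×7936 = 25768192; change = -5243888.00.

-5243888.00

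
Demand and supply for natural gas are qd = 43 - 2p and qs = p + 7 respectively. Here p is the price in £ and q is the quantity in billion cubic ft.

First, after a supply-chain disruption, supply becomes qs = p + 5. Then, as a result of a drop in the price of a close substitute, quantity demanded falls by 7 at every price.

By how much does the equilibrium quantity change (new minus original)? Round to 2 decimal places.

-3.67

Initially, 43 - 2p = p + 7, so 36 = 3p and p = 12, q = 19.
With the change applied: demand qd = 36 - 2p, supply qs = p + 5.
Setting them equal: 36 - 2p = p + 5 → 31 = 3p, so p = 31/3 ≈ 10.3333 and q = 46/3 ≈ 15.3333.
Δq = 15.3333 − 19 = -3.67.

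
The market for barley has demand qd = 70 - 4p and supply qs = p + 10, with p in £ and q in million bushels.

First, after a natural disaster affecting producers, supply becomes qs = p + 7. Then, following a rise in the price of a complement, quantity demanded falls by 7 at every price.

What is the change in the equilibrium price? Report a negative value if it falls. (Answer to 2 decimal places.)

-0.80

Before the shock: 70 - 4p = p + 10 ⇒ 60 = 5p ⇒ p = 12, q = 22.
The new curves are qd = 63 - 4p (demand) and qs = p + 7 (supply).
Equate the new curves: 63 - 4p = p + 7, giving 56 = 5p, p = 11.2, q = 18.2.
Δp = 11.2 − 12 = -0.80.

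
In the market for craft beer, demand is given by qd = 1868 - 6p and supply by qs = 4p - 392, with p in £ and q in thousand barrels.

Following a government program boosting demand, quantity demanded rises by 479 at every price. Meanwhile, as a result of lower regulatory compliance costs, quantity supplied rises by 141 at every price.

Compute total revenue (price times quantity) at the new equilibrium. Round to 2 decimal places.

204774.36

Original equilibrium: 1868 - 6p = 4p - 392 gives 2260 = 10p, so p = 226 and q = 512.
The new curves are qd = 2347 - 6p (demand) and qs = 4p - 251 (supply).
New equilibrium: 2347 - 6p = 4p - 251 ⇒ 2598 = 10p ⇒ p = 259.8, q = 788.2.
New expenditure = 259.8 × 788.2 = 204774.36.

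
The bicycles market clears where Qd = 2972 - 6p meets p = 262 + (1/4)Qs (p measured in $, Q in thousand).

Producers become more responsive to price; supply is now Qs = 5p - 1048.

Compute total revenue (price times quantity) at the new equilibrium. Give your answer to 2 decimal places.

Original equilibrium: 2972 - 6p = 4p - 1048 gives 4020 = 10p, so p = 402 and Q = 560.
The new curves are Qd = 2972 - 6p (demand) and Qs = 5p - 1048 (supply).
Clearing the new market: 2972 - 6p = 5p - 1048, so p = 4020/11 ≈ 365.4545 and Q = 8572/11 ≈ 779.2727.
New expenditure = 365.4545 × 779.2727 = 284788.76.

284788.76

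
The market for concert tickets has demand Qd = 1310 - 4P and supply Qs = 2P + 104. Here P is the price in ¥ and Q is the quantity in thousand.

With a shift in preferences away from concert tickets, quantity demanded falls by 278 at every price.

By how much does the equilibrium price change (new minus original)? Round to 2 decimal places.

Original equilibrium: 1310 - 4P = 2P + 104 gives 1206 = 6P, so P = 201 and Q = 506.
After the shift, demand is Qd = 1032 - 4P and supply is Qs = 2P + 104.
Equate the new curves: 1032 - 4P = 2P + 104, giving 928 = 6P, P = 464/3 ≈ 154.6667, Q = 1240/3 ≈ 413.3333.
ΔP = 154.6667 − 201 = -46.33.

-46.33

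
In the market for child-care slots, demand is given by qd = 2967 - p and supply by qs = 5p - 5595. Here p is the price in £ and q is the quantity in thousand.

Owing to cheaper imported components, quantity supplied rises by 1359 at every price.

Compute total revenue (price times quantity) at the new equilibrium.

2120683.25

Initially, 2967 - p = 5p - 5595, so 8562 = 6p and p = 1427, q = 1540.
With the change applied: demand qd = 2967 - p, supply qs = 5p - 4236.
Equate the new curves: 2967 - p = 5p - 4236, giving 7203 = 6p, p = 1200.5, q = 1766.5.
New expenditure = 1200.5 × 1766.5 = 2120683.25.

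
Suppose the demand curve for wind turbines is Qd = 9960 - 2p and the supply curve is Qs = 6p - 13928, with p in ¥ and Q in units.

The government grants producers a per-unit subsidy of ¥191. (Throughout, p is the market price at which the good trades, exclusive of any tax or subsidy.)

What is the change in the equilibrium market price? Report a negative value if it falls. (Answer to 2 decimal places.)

Before the shock: 9960 - 2p = 6p - 13928 ⇒ 23888 = 8p ⇒ p = 2986, Q = 3988.
Since sellers receive the price plus the subsidy, the effective supply curve becomes Qs = 6p - 12782.
Equate the new curves: 9960 - 2p = 6p - 12782, giving 22742 = 8p, p = 2842.75, Q = 4274.5.
Δp = 2842.75 − 2986 = -143.25.

-143.25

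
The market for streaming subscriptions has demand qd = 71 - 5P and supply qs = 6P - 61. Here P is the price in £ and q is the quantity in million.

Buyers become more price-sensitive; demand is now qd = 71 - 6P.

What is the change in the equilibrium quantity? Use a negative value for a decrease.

Initially, 71 - 5P = 6P - 61, so 132 = 11P and P = 12, q = 11.
With the change applied: demand qd = 71 - 6P, supply qs = 6P - 61.
New equilibrium: 71 - 6P = 6P - 61 ⇒ 132 = 12P ⇒ P = 11, q = 5.
Δq = 5 − 11 = -6.

-6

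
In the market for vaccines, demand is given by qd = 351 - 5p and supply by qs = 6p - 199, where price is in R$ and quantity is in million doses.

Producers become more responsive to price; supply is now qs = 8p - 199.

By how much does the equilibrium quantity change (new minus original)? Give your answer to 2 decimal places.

+38.46

Solve the original market: 351 - 5p = 6p - 199, hence p = 50 and q = 101.
The shock moves the curves to qd = 351 - 5p and qs = 8p - 199.
Equate the new curves: 351 - 5p = 8p - 199, giving 550 = 13p, p = 550/13 ≈ 42.3077, q = 1813/13 ≈ 139.4615.
Δq = 139.4615 − 101 = +38.46.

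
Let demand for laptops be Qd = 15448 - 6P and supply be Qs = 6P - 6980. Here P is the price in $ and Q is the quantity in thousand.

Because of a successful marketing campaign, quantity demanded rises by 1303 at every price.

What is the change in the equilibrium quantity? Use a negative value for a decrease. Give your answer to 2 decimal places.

Original equilibrium: 15448 - 6P = 6P - 6980 gives 22428 = 12P, so P = 1869 and Q = 4234.
The shock moves the curves to Qd = 16751 - 6P and Qs = 6P - 6980.
Setting them equal: 16751 - 6P = 6P - 6980 → 23731 = 12P, so P = 23731/12 ≈ 1977.5833 and Q = 4885.5.
ΔQ = 4885.5 − 4234 = +651.50.

+651.50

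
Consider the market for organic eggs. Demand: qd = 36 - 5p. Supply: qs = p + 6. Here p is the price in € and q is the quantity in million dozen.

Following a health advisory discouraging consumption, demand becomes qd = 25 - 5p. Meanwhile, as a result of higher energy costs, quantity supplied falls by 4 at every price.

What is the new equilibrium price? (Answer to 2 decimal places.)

Original equilibrium: 36 - 5p = p + 6 gives 30 = 6p, so p = 5 and q = 11.
With the change applied: demand qd = 25 - 5p, supply qs = p + 2.
Equate the new curves: 25 - 5p = p + 2, giving 23 = 6p, p = 23/6 ≈ 3.8333, q = 35/6 ≈ 5.8333.

3.83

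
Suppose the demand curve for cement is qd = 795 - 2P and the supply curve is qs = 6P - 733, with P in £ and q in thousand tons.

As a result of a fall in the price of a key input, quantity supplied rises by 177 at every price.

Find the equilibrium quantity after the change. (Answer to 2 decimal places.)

Initially, 795 - 2P = 6P - 733, so 1528 = 8P and P = 191, q = 413.
The new curves are qd = 795 - 2P (demand) and qs = 6P - 556 (supply).
Setting them equal: 795 - 2P = 6P - 556 → 1351 = 8P, so P = 168.875 and q = 457.25.

457.25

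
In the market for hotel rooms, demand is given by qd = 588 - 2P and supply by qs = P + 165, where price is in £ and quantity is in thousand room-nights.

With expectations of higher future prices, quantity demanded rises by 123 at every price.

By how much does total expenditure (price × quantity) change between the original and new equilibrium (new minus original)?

+20008

Original equilibrium: 588 - 2P = P + 165 gives 423 = 3P, so P = 141 and q = 306.
The new curves are qd = 711 - 2P (demand) and qs = P + 165 (supply).
New equilibrium: 711 - 2P = P + 165 ⇒ 546 = 3P ⇒ P = 182, q = 347.
Expenditure moves from 141×306 = 43146 to 182×347 = 63154; change = +20008.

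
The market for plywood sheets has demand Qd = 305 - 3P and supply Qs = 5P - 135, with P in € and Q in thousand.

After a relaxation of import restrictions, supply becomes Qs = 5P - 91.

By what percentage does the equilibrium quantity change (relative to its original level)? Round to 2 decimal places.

+11.79

Initially, 305 - 3P = 5P - 135, so 440 = 8P and P = 55, Q = 140.
The new curves are Qd = 305 - 3P (demand) and Qs = 5P - 91 (supply).
New equilibrium: 305 - 3P = 5P - 91 ⇒ 396 = 8P ⇒ P = 49.5, Q = 156.5.
%ΔQ = (156.5 − 140) / 140 × 100 = +11.79%.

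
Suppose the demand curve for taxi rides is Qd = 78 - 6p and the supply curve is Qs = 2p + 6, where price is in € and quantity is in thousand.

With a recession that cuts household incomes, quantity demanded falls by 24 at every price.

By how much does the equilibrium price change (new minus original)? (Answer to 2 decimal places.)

Original equilibrium: 78 - 6p = 2p + 6 gives 72 = 8p, so p = 9 and Q = 24.
The new curves are Qd = 54 - 6p (demand) and Qs = 2p + 6 (supply).
Clearing the new market: 54 - 6p = 2p + 6, so p = 6 and Q = 18.
Δp = 6 − 9 = -3.00.

-3.00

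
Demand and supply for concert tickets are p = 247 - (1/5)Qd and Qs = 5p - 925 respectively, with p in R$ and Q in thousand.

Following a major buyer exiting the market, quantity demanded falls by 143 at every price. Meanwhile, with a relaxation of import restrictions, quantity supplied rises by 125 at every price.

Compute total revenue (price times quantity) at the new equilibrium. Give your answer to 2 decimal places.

Solve the original market: 1235 - 5p = 5p - 925, hence p = 216 and Q = 155.
The new curves are Qd = 1092 - 5p (demand) and Qs = 5p - 800 (supply).
Setting them equal: 1092 - 5p = 5p - 800 → 1892 = 10p, so p = 189.2 and Q = 146.
New expenditure = 189.2 × 146 = 27623.20.

27623.20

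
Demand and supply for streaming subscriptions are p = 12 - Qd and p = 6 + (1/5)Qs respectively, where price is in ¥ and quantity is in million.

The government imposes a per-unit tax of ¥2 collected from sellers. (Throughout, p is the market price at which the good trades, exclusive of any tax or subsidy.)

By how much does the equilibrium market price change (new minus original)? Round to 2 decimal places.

Initially, 12 - p = 5p - 30, so 42 = 6p and p = 7, Q = 5.
Since sellers keep the price net of the tax, the effective supply curve becomes Qs = 5p - 40.
Setting them equal: 12 - p = 5p - 40 → 52 = 6p, so p = 26/3 ≈ 8.6667 and Q = 10/3 ≈ 3.3333.
Δp = 8.6667 − 7 = +1.67.

+1.67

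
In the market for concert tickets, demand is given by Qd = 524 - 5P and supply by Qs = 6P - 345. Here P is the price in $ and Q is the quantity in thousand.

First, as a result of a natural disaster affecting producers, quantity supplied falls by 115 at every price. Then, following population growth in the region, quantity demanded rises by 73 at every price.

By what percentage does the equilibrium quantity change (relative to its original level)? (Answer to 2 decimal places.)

-9.65

Before the shock: 524 - 5P = 6P - 345 ⇒ 869 = 11P ⇒ P = 79, Q = 129.
After the shift, demand is Qd = 597 - 5P and supply is Qs = 6P - 460.
Equate the new curves: 597 - 5P = 6P - 460, giving 1057 = 11P, P = 1057/11 ≈ 96.0909, Q = 1282/11 ≈ 116.5455.
%ΔQ = (116.5455 − 129) / 129 × 100 = -9.65%.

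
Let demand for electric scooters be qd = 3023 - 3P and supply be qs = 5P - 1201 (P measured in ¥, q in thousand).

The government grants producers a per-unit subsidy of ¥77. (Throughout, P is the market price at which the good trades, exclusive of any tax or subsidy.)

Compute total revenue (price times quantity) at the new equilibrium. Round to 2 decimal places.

759822.08

Before the shock: 3023 - 3P = 5P - 1201 ⇒ 4224 = 8P ⇒ P = 528, q = 1439.
Since sellers receive the price plus the subsidy, the effective supply curve becomes qs = 5P - 816.
Equate the new curves: 3023 - 3P = 5P - 816, giving 3839 = 8P, P = 479.875, q = 1583.375.
New expenditure = 479.875 × 1583.375 = 759822.08.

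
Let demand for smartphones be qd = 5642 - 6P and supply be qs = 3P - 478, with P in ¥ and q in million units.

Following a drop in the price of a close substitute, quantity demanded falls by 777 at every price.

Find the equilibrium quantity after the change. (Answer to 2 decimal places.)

Original equilibrium: 5642 - 6P = 3P - 478 gives 6120 = 9P, so P = 680 and q = 1562.
After the shift, demand is qd = 4865 - 6P and supply is qs = 3P - 478.
Equate the new curves: 4865 - 6P = 3P - 478, giving 5343 = 9P, P = 1781/3 ≈ 593.6667, q = 1303.

1303.00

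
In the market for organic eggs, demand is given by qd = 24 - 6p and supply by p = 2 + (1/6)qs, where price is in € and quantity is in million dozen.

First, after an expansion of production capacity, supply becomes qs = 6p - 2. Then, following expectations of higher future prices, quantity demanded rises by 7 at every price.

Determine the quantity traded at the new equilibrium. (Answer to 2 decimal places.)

Initially, 24 - 6p = 6p - 12, so 36 = 12p and p = 3, q = 6.
After the shift, demand is qd = 31 - 6p and supply is qs = 6p - 2.
New equilibrium: 31 - 6p = 6p - 2 ⇒ 33 = 12p ⇒ p = 2.75, q = 14.5.

14.50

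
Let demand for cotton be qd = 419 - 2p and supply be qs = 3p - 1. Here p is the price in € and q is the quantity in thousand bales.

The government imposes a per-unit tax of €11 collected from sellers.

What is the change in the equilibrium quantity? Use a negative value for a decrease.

-13.2

Before the shock: 419 - 2p = 3p - 1 ⇒ 420 = 5p ⇒ p = 84, q = 251.
Since sellers keep the price net of the tax, the effective supply curve becomes qs = 3p - 34.
Clearing the new market: 419 - 2p = 3p - 34, so p = 90.6 and q = 237.8.
Δq = 237.8 − 251 = -13.2.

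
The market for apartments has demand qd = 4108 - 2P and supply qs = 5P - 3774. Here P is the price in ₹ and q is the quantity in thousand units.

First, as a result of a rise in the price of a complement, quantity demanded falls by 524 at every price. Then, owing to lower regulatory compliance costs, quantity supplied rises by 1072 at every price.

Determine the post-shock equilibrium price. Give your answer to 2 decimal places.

898.00

Before the shock: 4108 - 2P = 5P - 3774 ⇒ 7882 = 7P ⇒ P = 1126, q = 1856.
The new curves are qd = 3584 - 2P (demand) and qs = 5P - 2702 (supply).
New equilibrium: 3584 - 2P = 5P - 2702 ⇒ 6286 = 7P ⇒ P = 898, q = 1788.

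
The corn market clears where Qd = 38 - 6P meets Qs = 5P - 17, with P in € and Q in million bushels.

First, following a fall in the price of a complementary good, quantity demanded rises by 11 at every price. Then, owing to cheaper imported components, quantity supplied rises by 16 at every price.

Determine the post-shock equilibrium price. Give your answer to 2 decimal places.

4.55

Original equilibrium: 38 - 6P = 5P - 17 gives 55 = 11P, so P = 5 and Q = 8.
The new curves are Qd = 49 - 6P (demand) and Qs = 5P - 1 (supply).
Equate the new curves: 49 - 6P = 5P - 1, giving 50 = 11P, P = 50/11 ≈ 4.5455, Q = 239/11 ≈ 21.7273.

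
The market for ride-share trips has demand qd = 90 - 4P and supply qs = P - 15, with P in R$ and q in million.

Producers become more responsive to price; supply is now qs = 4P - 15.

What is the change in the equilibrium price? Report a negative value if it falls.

Original equilibrium: 90 - 4P = P - 15 gives 105 = 5P, so P = 21 and q = 6.
The new curves are qd = 90 - 4P (demand) and qs = 4P - 15 (supply).
Equate the new curves: 90 - 4P = 4P - 15, giving 105 = 8P, P = 13.125, q = 37.5.
ΔP = 13.125 − 21 = -7.875.

-7.875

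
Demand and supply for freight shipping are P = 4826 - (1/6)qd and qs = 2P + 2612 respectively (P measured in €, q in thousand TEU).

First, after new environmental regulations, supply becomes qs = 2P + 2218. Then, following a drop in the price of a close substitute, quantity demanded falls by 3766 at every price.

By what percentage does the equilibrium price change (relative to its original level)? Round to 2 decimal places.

-12.80

Original equilibrium: 28956 - 6P = 2P + 2612 gives 26344 = 8P, so P = 3293 and q = 9198.
After the shift, demand is qd = 25190 - 6P and supply is qs = 2P + 2218.
Setting them equal: 25190 - 6P = 2P + 2218 → 22972 = 8P, so P = 2871.5 and q = 7961.
%ΔP = (2871.5 − 3293) / 3293 × 100 = -12.80%.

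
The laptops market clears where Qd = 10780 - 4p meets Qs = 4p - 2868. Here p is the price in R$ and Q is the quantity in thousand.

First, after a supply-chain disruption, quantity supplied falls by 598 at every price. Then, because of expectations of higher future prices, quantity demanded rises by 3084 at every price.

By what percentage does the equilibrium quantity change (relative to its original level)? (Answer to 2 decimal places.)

Original equilibrium: 10780 - 4p = 4p - 2868 gives 13648 = 8p, so p = 1706 and Q = 3956.
After the shift, demand is Qd = 13864 - 4p and supply is Qs = 4p - 3466.
New equilibrium: 13864 - 4p = 4p - 3466 ⇒ 17330 = 8p ⇒ p = 2166.25, Q = 5199.
%ΔQ = (5199 − 3956) / 3956 × 100 = +31.42%.

+31.42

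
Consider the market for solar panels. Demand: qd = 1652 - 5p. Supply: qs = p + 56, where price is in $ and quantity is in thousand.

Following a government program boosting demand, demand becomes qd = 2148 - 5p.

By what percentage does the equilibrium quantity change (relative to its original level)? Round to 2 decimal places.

Before the shock: 1652 - 5p = p + 56 ⇒ 1596 = 6p ⇒ p = 266, q = 322.
After the shift, demand is qd = 2148 - 5p and supply is qs = p + 56.
New equilibrium: 2148 - 5p = p + 56 ⇒ 2092 = 6p ⇒ p = 1046/3 ≈ 348.6667, q = 1214/3 ≈ 404.6667.
%Δq = (404.6667 − 322) / 322 × 100 = +25.67%.

+25.67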